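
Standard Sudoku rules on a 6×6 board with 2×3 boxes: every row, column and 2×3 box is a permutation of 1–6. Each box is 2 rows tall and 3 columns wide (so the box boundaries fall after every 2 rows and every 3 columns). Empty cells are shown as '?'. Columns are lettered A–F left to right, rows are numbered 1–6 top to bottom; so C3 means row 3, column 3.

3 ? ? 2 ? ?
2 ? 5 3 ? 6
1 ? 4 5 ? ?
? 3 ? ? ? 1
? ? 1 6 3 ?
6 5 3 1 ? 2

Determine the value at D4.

C1 = 6: row 1 has {2,3}; col 3 has {1,3,4,5}; box has {2,3,5} → only 6 remains.
F3 = 3: row 3 has {1,4,5}; col 6 has {1,2,6}; box has {1,5} → only 3 remains.
A4 = 5: row 4 has {1,3}; col 1 has {1,2,3,6}; box has {1,3,4} → only 5 remains.
C4 = 2: row 4 has {1,3,5}; col 3 has {1,3,4,5,6}; box has {1,3,4,5} → only 2 remains.
D4 = 4: row 4 has {1,2,3,5}; col 4 has {1,2,3,5,6}; box has {1,3,5} → only 4 remains.

4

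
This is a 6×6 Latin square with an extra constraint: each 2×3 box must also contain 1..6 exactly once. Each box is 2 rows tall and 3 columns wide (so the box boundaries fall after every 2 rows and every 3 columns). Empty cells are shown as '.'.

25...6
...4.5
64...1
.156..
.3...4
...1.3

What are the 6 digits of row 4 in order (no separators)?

r1c4 = 3: row 1 has {2,5,6}; col 4 has {1,4,6}; box has {4,5,6} → only 3 remains.
r1c5 = 1: row 1 has {2,3,5,6}; col 5 has {}; box has {3,4,5,6} → only 1 remains.
r2c2 = 6: row 2 has {4,5}; col 2 has {1,3,4,5}; box has {2,5} → only 6 remains.
r2c5 = 2: row 2 has {4,5,6}; col 5 has {1}; box has {1,3,4,5,6} → only 2 remains.
r4c1 = 3: row 4 has {1,5,6}; col 1 has {2,6}; box has {1,4,5,6} → only 3 remains.
r4c5 = 4: row 4 has {1,3,5,6}; col 5 has {1,2}; box has {1,6} → only 4 remains.
r4c6 = 2: row 4 has {1,3,4,5,6}; col 6 has {1,3,4,5,6}; box has {1,4,6} → only 2 remains.

315642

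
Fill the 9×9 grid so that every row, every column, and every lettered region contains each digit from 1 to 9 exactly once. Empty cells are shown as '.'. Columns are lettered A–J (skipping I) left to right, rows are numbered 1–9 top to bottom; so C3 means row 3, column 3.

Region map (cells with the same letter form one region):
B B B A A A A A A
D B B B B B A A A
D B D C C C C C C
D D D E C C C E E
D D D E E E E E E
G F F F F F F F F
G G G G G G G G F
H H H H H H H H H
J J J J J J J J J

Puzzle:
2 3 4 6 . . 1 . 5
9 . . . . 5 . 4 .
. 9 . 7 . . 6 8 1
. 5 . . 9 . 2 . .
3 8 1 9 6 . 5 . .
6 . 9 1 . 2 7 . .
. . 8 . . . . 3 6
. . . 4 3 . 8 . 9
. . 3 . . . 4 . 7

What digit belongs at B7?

D2 = 8 (sole candidate).
G2 = 3 (sole candidate).
J2 = 2 (sole candidate).
A3 = 4 (sole candidate).
C3 = 2 (sole candidate).
E3 = 5 (sole candidate).
F3 = 3 (sole candidate).
A4 = 7 (sole candidate).
C4 = 6 (sole candidate).
D4 = 3 (sole candidate).
F4 = 4 (sole candidate).
H4 = 1 (sole candidate).
J4 = 8 (sole candidate).
F5 = 7 (sole candidate).
H5 = 2 (sole candidate).
J5 = 4 (sole candidate).
B6 = 4 (sole candidate).
E6 = 8 (sole candidate).
H6 = 5 (sole candidate).
J6 = 3 (sole candidate).
G7 = 9 (sole candidate).
E1 = 7 (sole candidate).
H1 = 9 (sole candidate).
C2 = 7 (sole candidate).
E2 = 1 (sole candidate).
F7 = 1 (sole candidate).
C8 = 5 (sole candidate).
F8 = 6 (sole candidate).
H8 = 7 (sole candidate).
E9 = 2 (sole candidate).
H9 = 6 (sole candidate).
F1 = 8 (sole candidate).
B2 = 6 (sole candidate).
A7 = 5 (sole candidate).
D7 = 2 (sole candidate).
E7 = 4 (sole candidate).
A8 = 1 (sole candidate).
B8 = 2 (sole candidate).
A9 = 8 (sole candidate).
B9 = 1 (sole candidate).
D9 = 5 (sole candidate).
F9 = 9 (sole candidate).
B7 = 7: row 7 has {1,2,3,4,5,6,8,9}; col 2 has {1,2,3,4,5,6,8,9}; region has {1,2,3,4,5,6,8,9} → only 7 remains.

7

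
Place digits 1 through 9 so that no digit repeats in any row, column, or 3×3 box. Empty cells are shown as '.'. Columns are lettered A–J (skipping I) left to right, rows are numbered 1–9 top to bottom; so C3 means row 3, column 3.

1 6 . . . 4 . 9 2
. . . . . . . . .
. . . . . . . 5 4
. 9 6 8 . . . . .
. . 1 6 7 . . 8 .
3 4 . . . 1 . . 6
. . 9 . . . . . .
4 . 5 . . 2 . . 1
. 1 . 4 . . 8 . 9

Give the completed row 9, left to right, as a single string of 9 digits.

C2 = 4 (hidden single in row 2).
G5 = 4 (hidden single in row 5).
E4 = 4 (hidden single in row 4).
F5 = 9 (hidden single in row 5).
J5 = 3 (hidden single in row 5).
F4 = 3 (hidden single in row 4).
C6 = 8 (hidden single in row 6).
G6 = 9 (hidden single in row 6).
E1 = 8 (hidden single in row 1).
D1 = 5 (hidden single in row 1).
D6 = 2 (sole candidate).
E6 = 5 (sole candidate).
H6 = 7 (sole candidate).
J4 = 5 (sole candidate).
J7 = 7 (sole candidate).
J2 = 8 (sole candidate).
A4 = 7 (hidden single in row 4).
H7 = 4 (hidden single in row 7).
B8 = 8 (hidden single in row 8).
A3 = 8 (hidden single in row 3).
F7 = 8 (hidden single in row 7).
G7 = 5 (hidden single in row 7).
D8 = 7 (hidden single in row 8).
E8 = 9 (hidden single in row 8).
D3 = 9 (hidden single in row 3).
A2 = 9 (hidden single in row 2).
B2 = 5 (hidden single in row 2).
B5 = 2 (sole candidate).
B7 = 3 (sole candidate).
D7 = 1 (sole candidate).
E7 = 6 (sole candidate).
E9 = 3: row 9 has {1,4,8,9}; col 5 has {4,5,6,7,8,9}; box has {1,2,4,6,7,8,9} → only 3 remains.
F9 = 5: row 9 has {1,3,4,8,9}; col 6 has {1,2,3,4,8,9}; box has {1,2,3,4,6,7,8,9} → only 5 remains.
D2 = 3 (sole candidate).
B3 = 7 (sole candidate).
F3 = 6 (sole candidate).
A5 = 5 (sole candidate).
A7 = 2 (sole candidate).
A9 = 6: row 9 has {1,3,4,5,8,9}; col 1 has {1,2,3,4,5,7,8,9}; box has {1,2,3,4,5,8,9} → only 6 remains.
C9 = 7: row 9 has {1,3,4,5,6,8,9}; col 3 has {1,4,5,6,8,9}; box has {1,2,3,4,5,6,8,9} → only 7 remains.
H9 = 2: row 9 has {1,3,4,5,6,7,8,9}; col 8 has {4,5,7,8,9}; box has {1,4,5,7,8,9} → only 2 remains.

617435829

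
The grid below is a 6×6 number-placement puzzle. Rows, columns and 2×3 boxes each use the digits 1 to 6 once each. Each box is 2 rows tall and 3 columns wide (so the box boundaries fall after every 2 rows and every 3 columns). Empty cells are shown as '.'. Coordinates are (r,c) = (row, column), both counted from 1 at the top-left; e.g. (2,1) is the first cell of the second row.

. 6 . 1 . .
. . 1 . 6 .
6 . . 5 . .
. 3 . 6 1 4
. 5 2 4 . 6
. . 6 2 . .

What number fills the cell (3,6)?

(2,4) = 3 (sole candidate).
(3,3) = 4 (sole candidate).
(4,3) = 5 (sole candidate).
(5,5) = 3 (sole candidate).
(6,5) = 5 (sole candidate).
(6,6) = 1 (sole candidate).
(1,3) = 3 (sole candidate).
(3,5) = 2 (sole candidate).
(3,6) = 3: row 3 has {2,4,5,6}; col 6 has {1,4,6}; box has {1,2,4,5,6} → only 3 remains.

3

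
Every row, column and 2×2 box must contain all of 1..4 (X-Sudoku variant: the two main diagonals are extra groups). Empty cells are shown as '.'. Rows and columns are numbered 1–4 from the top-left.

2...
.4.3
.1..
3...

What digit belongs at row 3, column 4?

2

row 1, column 2 = 3 (sole candidate).
row 1, column 4 = 4 (sole candidate).
row 2, column 1 = 1 (sole candidate).
row 2, column 3 = 2 (sole candidate).
row 3, column 1 = 4 (sole candidate).
row 3, column 3 = 3 (sole candidate).
row 3, column 4 = 2: row 3 has {1,3,4}; col 4 has {3,4}; box has {3} → only 2 remains.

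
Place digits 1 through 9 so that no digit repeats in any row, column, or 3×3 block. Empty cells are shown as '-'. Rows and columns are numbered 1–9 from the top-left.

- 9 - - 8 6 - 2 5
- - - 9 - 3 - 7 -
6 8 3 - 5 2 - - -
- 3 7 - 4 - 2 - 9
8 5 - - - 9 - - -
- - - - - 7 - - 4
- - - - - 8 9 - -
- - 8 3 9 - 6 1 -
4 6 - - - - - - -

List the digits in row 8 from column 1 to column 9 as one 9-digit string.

578394612

R2C5 = 1 (sole candidate).
R3C9 = 1 (sole candidate).
R4C1 = 1 (sole candidate).
R4C6 = 5 (sole candidate).
R6C2 = 2 (sole candidate).
R8C2 = 7: row 8 has {1,3,6,8,9}; col 2 has {2,3,5,6,8,9}; box has {4,6,8} → only 7 remains.
R8C6 = 4: row 8 has {1,3,6,7,8,9}; col 6 has {2,3,5,6,7,8,9}; box has {3,8,9} → only 4 remains.
R8C9 = 2: row 8 has {1,3,4,6,7,8,9}; col 9 has {1,4,5,9}; box has {1,6,9} → only 2 remains.
R9C6 = 1 (sole candidate).
R1C1 = 7 (sole candidate).
R1C4 = 4 (sole candidate).
R1C7 = 3 (sole candidate).
R2C2 = 4 (sole candidate).
R2C7 = 8 (sole candidate).
R2C9 = 6 (sole candidate).
R3C4 = 7 (sole candidate).
R3C7 = 4 (sole candidate).
R3C8 = 9 (sole candidate).
R6C1 = 9 (sole candidate).
R6C3 = 6 (sole candidate).
R6C5 = 3 (sole candidate).
R7C2 = 1 (sole candidate).
R8C1 = 5: row 8 has {1,2,3,4,6,7,8,9}; col 1 has {1,4,6,7,8,9}; box has {1,4,6,7,8} → only 5 remains.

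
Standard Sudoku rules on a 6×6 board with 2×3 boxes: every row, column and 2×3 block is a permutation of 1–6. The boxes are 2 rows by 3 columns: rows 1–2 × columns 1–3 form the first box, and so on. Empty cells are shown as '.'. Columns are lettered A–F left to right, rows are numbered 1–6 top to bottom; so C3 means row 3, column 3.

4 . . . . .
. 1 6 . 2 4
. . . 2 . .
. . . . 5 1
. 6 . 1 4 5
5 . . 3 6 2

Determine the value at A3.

1

A2 = 3: row 2 has {1,2,4,6}; col 1 has {4,5}; box has {1,4,6} → only 3 remains.
D2 = 5: row 2 has {1,2,3,4,6}; col 4 has {1,2,3}; box has {2,4} → only 5 remains.
E3 = 3: row 3 has {2}; col 5 has {2,4,5,6}; box has {1,2,5} → only 3 remains.
F3 = 6: row 3 has {2,3}; col 6 has {1,2,4,5}; box has {1,2,3,5} → only 6 remains.
D4 = 4: row 4 has {1,5}; col 4 has {1,2,3,5}; box has {1,2,3,5,6} → only 4 remains.
A5 = 2: row 5 has {1,4,5,6}; col 1 has {3,4,5}; box has {5,6} → only 2 remains.
C5 = 3: row 5 has {1,2,4,5,6}; col 3 has {6}; box has {2,5,6} → only 3 remains.
B6 = 4: row 6 has {2,3,5,6}; col 2 has {1,6}; box has {2,3,5,6} → only 4 remains.
C6 = 1: row 6 has {2,3,4,5,6}; col 3 has {3,6}; box has {2,3,4,5,6} → only 1 remains.
D1 = 6: row 1 has {4}; col 4 has {1,2,3,4,5}; box has {2,4,5} → only 6 remains.
E1 = 1: row 1 has {4,6}; col 5 has {2,3,4,5,6}; box has {2,4,5,6} → only 1 remains.
F1 = 3: row 1 has {1,4,6}; col 6 has {1,2,4,5,6}; box has {1,2,4,5,6} → only 3 remains.
A3 = 1: row 3 has {2,3,6}; col 1 has {2,3,4,5}; box has {} → only 1 remains.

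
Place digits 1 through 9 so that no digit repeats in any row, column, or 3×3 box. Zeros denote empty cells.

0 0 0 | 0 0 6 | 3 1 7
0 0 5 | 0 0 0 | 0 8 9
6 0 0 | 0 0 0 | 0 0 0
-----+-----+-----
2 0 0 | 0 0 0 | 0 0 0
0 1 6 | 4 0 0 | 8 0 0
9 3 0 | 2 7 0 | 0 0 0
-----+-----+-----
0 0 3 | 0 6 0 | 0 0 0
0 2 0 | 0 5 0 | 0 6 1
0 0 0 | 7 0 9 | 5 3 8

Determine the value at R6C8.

R1C4 = 5: in row 1, 5 can only go here (every other open cell in that row sees a 5).
R2C7 = 6: in row 2, 6 can only go here (every other open cell in that row sees a 6).
R6C9 = 6: in row 6, 6 can only go here (every other open cell in that row sees a 6).
R4C4 = 6: in row 4, 6 can only go here (every other open cell in that row sees a 6).
R9C5 = 2: in row 9, 2 can only go here (every other open cell in that row sees a 2).
R9C2 = 6: in row 9, 6 can only go here (every other open cell in that row sees a 6).
R1C3 = 2: in row 1, 2 can only go here (every other open cell in that row sees a 2).
R2C6 = 2: in row 2, 2 can only go here (every other open cell in that row sees a 2).
R2C1 = 3: in column 1, 3 can only go here (every other open cell in that column sees a 3).
R2C4 = 1: row 2 has {2,3,5,6,8,9}; col 4 has {2,4,5,6,7}; box has {2,5,6} → only 1 remains.
R2C5 = 4: row 2 has {1,2,3,5,6,8,9}; col 5 has {2,5,6,7}; box has {1,2,5,6} → only 4 remains.
R7C4 = 8: row 7 has {3,6}; col 4 has {1,2,4,5,6,7}; box has {2,5,6,7,9} → only 8 remains.
R8C4 = 3: row 8 has {1,2,5,6}; col 4 has {1,2,4,5,6,7,8}; box has {2,5,6,7,8,9} → only 3 remains.
R8C6 = 4: row 8 has {1,2,3,5,6}; col 6 has {2,6,9}; box has {2,3,5,6,7,8,9} → only 4 remains.
R2C2 = 7: row 2 has {1,2,3,4,5,6,8,9}; col 2 has {1,2,3,6}; box has {2,3,5,6} → only 7 remains.
R3C4 = 9: row 3 has {6}; col 4 has {1,2,3,4,5,6,7,8}; box has {1,2,4,5,6} → only 9 remains.
R7C6 = 1: row 7 has {3,6,8}; col 6 has {2,4,6,9}; box has {2,3,4,5,6,7,8,9} → only 1 remains.
R1C5 = 8: row 1 has {1,2,3,5,6,7}; col 5 has {2,4,5,6,7}; box has {1,2,4,5,6,9} → only 8 remains.
R3C5 = 3: row 3 has {6,9}; col 5 has {2,4,5,6,7,8}; box has {1,2,4,5,6,8,9} → only 3 remains.
R3C6 = 7: row 3 has {3,6,9}; col 6 has {1,2,4,6,9}; box has {1,2,3,4,5,6,8,9} → only 7 remains.
R5C5 = 9: row 5 has {1,4,6,8}; col 5 has {2,3,4,5,6,7,8}; box has {2,4,6,7} → only 9 remains.
R1C1 = 4: row 1 has {1,2,3,5,6,7,8}; col 1 has {2,3,6,9}; box has {2,3,5,6,7} → only 4 remains.
R1C2 = 9: row 1 has {1,2,3,4,5,6,7,8}; col 2 has {1,2,3,6,7}; box has {2,3,4,5,6,7} → only 9 remains.
R3C2 = 8: row 3 has {3,6,7,9}; col 2 has {1,2,3,6,7,9}; box has {2,3,4,5,6,7,9} → only 8 remains.
R3C3 = 1: row 3 has {3,6,7,8,9}; col 3 has {2,3,5,6}; box has {2,3,4,5,6,7,8,9} → only 1 remains.
R4C5 = 1: row 4 has {2,6}; col 5 has {2,3,4,5,6,7,8,9}; box has {2,4,6,7,9} → only 1 remains.
R9C1 = 1: row 9 has {2,3,5,6,7,8,9}; col 1 has {2,3,4,6,9}; box has {2,3,6} → only 1 remains.
R9C3 = 4: row 9 has {1,2,3,5,6,7,8,9}; col 3 has {1,2,3,5,6}; box has {1,2,3,6} → only 4 remains.
R6C3 = 8: row 6 has {2,3,6,7,9}; col 3 has {1,2,3,4,5,6}; box has {1,2,3,6,9} → only 8 remains.
R6C6 = 5: row 6 has {2,3,6,7,8,9}; col 6 has {1,2,4,6,7,9}; box has {1,2,4,6,7,9} → only 5 remains.
R6C8 = 4: row 6 has {2,3,5,6,7,8,9}; col 8 has {1,3,6,8}; box has {6,8} → only 4 remains.

4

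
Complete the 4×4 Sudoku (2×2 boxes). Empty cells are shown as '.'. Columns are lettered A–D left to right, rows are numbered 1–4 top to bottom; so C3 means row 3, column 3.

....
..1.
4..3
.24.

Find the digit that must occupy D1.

2

B3 = 1 (sole candidate).
C3 = 2 (sole candidate).
A4 = 3 (sole candidate).
D4 = 1 (sole candidate).
C1 = 3 (sole candidate).
A2 = 2 (sole candidate).
D2 = 4 (sole candidate).
A1 = 1 (sole candidate).
B1 = 4 (sole candidate).
D1 = 2: row 1 has {1,3,4}; col 4 has {1,3,4}; box has {1,3,4} → only 2 remains.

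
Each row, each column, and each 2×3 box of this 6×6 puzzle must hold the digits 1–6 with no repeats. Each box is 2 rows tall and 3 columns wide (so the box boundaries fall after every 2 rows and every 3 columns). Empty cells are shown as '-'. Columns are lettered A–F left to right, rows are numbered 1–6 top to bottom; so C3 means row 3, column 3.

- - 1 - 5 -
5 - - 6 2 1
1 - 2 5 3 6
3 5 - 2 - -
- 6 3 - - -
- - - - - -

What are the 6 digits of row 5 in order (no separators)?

C2 = 4: row 2 has {1,2,5,6}; col 3 has {1,2,3}; box has {1,5} → only 4 remains.
B3 = 4: row 3 has {1,2,3,5,6}; col 2 has {5,6}; box has {1,2,3,5} → only 4 remains.
C4 = 6: row 4 has {2,3,5}; col 3 has {1,2,3,4}; box has {1,2,3,4,5} → only 6 remains.
F4 = 4: row 4 has {2,3,5,6}; col 6 has {1,6}; box has {2,3,5,6} → only 4 remains.
C6 = 5: row 6 has {}; col 3 has {1,2,3,4,6}; box has {3,6} → only 5 remains.
F1 = 3: row 1 has {1,5}; col 6 has {1,4,6}; box has {1,2,5,6} → only 3 remains.
B2 = 3: row 2 has {1,2,4,5,6}; col 2 has {4,5,6}; box has {1,4,5} → only 3 remains.
E4 = 1: row 4 has {2,3,4,5,6}; col 5 has {2,3,5}; box has {2,3,4,5,6} → only 1 remains.
E5 = 4: row 5 has {3,6}; col 5 has {1,2,3,5}; box has {} → only 4 remains.
E6 = 6: row 6 has {5}; col 5 has {1,2,3,4,5}; box has {4} → only 6 remains.
F6 = 2: row 6 has {5,6}; col 6 has {1,3,4,6}; box has {4,6} → only 2 remains.
B1 = 2: row 1 has {1,3,5}; col 2 has {3,4,5,6}; box has {1,3,4,5} → only 2 remains.
D1 = 4: row 1 has {1,2,3,5}; col 4 has {2,5,6}; box has {1,2,3,5,6} → only 4 remains.
A5 = 2: row 5 has {3,4,6}; col 1 has {1,3,5}; box has {3,5,6} → only 2 remains.
D5 = 1: row 5 has {2,3,4,6}; col 4 has {2,4,5,6}; box has {2,4,6} → only 1 remains.
F5 = 5: row 5 has {1,2,3,4,6}; col 6 has {1,2,3,4,6}; box has {1,2,4,6} → only 5 remains.

263145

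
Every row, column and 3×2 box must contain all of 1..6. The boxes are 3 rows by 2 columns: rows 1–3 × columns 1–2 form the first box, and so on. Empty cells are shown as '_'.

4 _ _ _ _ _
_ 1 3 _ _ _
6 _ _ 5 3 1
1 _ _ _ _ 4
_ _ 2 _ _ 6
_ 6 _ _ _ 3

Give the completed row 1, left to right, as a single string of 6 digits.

431265

R3C2 = 2 (sole candidate).
R3C3 = 4 (sole candidate).
R2C1 = 5 (sole candidate).
R2C6 = 2 (sole candidate).
R5C1 = 3 (sole candidate).
R6C1 = 2 (sole candidate).
R1C2 = 3: row 1 has {4}; col 2 has {1,2,6}; box has {1,2,4,5,6} → only 3 remains.
R1C6 = 5: row 1 has {3,4}; col 6 has {1,2,3,4,6}; box has {1,2,3} → only 5 remains.
R2C4 = 6 (sole candidate).
R2C5 = 4 (sole candidate).
R4C2 = 5 (sole candidate).
R4C3 = 6 (sole candidate).
R4C4 = 3 (sole candidate).
R4C5 = 2 (sole candidate).
R5C2 = 4 (sole candidate).
R5C4 = 1 (sole candidate).
R5C5 = 5 (sole candidate).
R6C3 = 5 (sole candidate).
R6C4 = 4 (sole candidate).
R6C5 = 1 (sole candidate).
R1C3 = 1: row 1 has {3,4,5}; col 3 has {2,3,4,5,6}; box has {3,4,5,6} → only 1 remains.
R1C4 = 2: row 1 has {1,3,4,5}; col 4 has {1,3,4,5,6}; box has {1,3,4,5,6} → only 2 remains.
R1C5 = 6: row 1 has {1,2,3,4,5}; col 5 has {1,2,3,4,5}; box has {1,2,3,4,5} → only 6 remains.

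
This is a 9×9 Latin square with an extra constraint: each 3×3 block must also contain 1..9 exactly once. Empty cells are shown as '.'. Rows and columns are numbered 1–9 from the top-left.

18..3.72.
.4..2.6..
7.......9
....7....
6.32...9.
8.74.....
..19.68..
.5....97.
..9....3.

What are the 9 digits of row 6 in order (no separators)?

827491365

R2C3 = 5: row 2 has {2,4,6}; col 3 has {1,3,7,9}; box has {1,4,7,8} → only 5 remains.
R5C2 = 1: row 5 has {2,3,6,9}; col 2 has {4,5,8}; box has {3,6,7,8} → only 1 remains.
R1C3 = 6: row 1 has {1,2,3,7,8}; col 3 has {1,3,5,7,9}; box has {1,4,5,7,8} → only 6 remains.
R1C4 = 5: row 1 has {1,2,3,6,7,8}; col 4 has {2,4,9}; box has {2,3} → only 5 remains.
R1C9 = 4: row 1 has {1,2,3,5,6,7,8}; col 9 has {9}; box has {2,6,7,9} → only 4 remains.
R3C3 = 2: row 3 has {7,9}; col 3 has {1,3,5,6,7,9}; box has {1,4,5,6,7,8} → only 2 remains.
R4C3 = 4: row 4 has {7}; col 3 has {1,2,3,5,6,7,9}; box has {1,3,6,7,8} → only 4 remains.
R8C3 = 8: row 8 has {5,7,9}; col 3 has {1,2,3,4,5,6,7,9}; box has {1,5,9} → only 8 remains.
R1C6 = 9: row 1 has {1,2,3,4,5,6,7,8}; col 6 has {6}; box has {2,3,5} → only 9 remains.
R3C2 = 3: row 3 has {2,7,9}; col 2 has {1,4,5,8}; box has {1,2,4,5,6,7,8} → only 3 remains.
R2C1 = 9: row 2 has {2,4,5,6}; col 1 has {1,6,7,8}; box has {1,2,3,4,5,6,7,8} → only 9 remains.
R2C9 = 3: in row 2, 3 can only go here (every other open cell in that row sees a 3).
R4C2 = 9: in row 4, 9 can only go here (every other open cell in that row sees a 9).
R6C2 = 2: row 6 has {4,7,8}; col 2 has {1,3,4,5,8,9}; box has {1,3,4,6,7,8,9} → only 2 remains.
R7C2 = 7: row 7 has {1,6,8,9}; col 2 has {1,2,3,4,5,8,9}; box has {1,5,8,9} → only 7 remains.
R9C2 = 6: row 9 has {3,9}; col 2 has {1,2,3,4,5,7,8,9}; box has {1,5,7,8,9} → only 6 remains.
R4C1 = 5: row 4 has {4,7,9}; col 1 has {1,6,7,8,9}; box has {1,2,3,4,6,7,8,9} → only 5 remains.
R5C7 = 4: in row 5, 4 can only go here (every other open cell in that row sees a 4).
R5C9 = 7: in row 5, 7 can only go here (every other open cell in that row sees a 7).
R6C5 = 9: in row 6, 9 can only go here (every other open cell in that row sees a 9).
R7C1 = 3: in row 7, 3 can only go here (every other open cell in that row sees a 3).
R7C9 = 2: in row 7, 2 can only go here (every other open cell in that row sees a 2).
R4C7 = 2: in row 4, 2 can only go here (every other open cell in that row sees a 2).
R8C9 = 6: in row 8, 6 can only go here (every other open cell in that row sees a 6).
R6C8 = 6: in row 6, 6 can only go here (every other open cell in that row sees a 6).
R4C4 = 6: in row 4, 6 can only go here (every other open cell in that row sees a 6).
R3C5 = 6: in row 3, 6 can only go here (every other open cell in that row sees a 6).
R3C6 = 4: in row 3, 4 can only go here (every other open cell in that row sees a 4).
R4C6 = 3: in row 4, 3 can only go here (every other open cell in that row sees a 3).
R6C7 = 3: in row 6, 3 can only go here (every other open cell in that row sees a 3).
R8C4 = 3: in row 8, 3 can only go here (every other open cell in that row sees a 3).
R7C8 = 4: in column 8, 4 can only go here (every other open cell in that column sees a 4).
R7C5 = 5: row 7 has {1,2,3,4,6,7,8,9}; col 5 has {2,3,6,7,9}; box has {3,6,9} → only 5 remains.
R5C5 = 8: row 5 has {1,2,3,4,6,7,9}; col 5 has {2,3,5,6,7,9}; box has {2,3,4,6,7,9} → only 8 remains.
R5C6 = 5: row 5 has {1,2,3,4,6,7,8,9}; col 6 has {3,4,6,9}; box has {2,3,4,6,7,8,9} → only 5 remains.
R6C6 = 1: row 6 has {2,3,4,6,7,8,9}; col 6 has {3,4,5,6,9}; box has {2,3,4,5,6,7,8,9} → only 1 remains.
R6C9 = 5: row 6 has {1,2,3,4,6,7,8,9}; col 9 has {2,3,4,6,7,9}; box has {2,3,4,6,7,9} → only 5 remains.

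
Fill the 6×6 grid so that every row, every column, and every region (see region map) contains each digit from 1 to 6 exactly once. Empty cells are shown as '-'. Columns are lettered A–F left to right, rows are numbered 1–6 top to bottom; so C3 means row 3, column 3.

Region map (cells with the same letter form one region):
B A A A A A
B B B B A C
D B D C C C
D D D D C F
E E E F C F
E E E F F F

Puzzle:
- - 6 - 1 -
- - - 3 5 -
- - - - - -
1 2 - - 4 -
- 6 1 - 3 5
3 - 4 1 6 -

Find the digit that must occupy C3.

C2 = 2 (sole candidate).
E3 = 2 (sole candidate).
F4 = 3 (sole candidate).
A5 = 2 (sole candidate).
D5 = 4 (sole candidate).
B6 = 5 (sole candidate).
F6 = 2 (sole candidate).
D1 = 2 (sole candidate).
F1 = 4 (sole candidate).
C4 = 5 (sole candidate).
D4 = 6 (sole candidate).
A1 = 5 (sole candidate).
B1 = 3 (sole candidate).
A3 = 4 (sole candidate).
B3 = 1 (sole candidate).
C3 = 3: row 3 has {1,2,4}; col 3 has {1,2,4,5,6}; region has {1,2,4,5,6} → only 3 remains.

3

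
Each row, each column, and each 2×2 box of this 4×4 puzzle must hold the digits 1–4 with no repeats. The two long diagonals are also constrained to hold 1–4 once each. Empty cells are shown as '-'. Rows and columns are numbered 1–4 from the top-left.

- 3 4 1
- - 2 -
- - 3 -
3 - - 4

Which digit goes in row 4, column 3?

1

row 1, column 1 = 2: row 1 has {1,3,4}; col 1 has {3}; box has {3}; main diagonal has {3,4} → only 2 remains.
row 2, column 2 = 1: row 2 has {2}; col 2 has {3}; box has {2,3}; main diagonal has {2,3,4} → only 1 remains.
row 2, column 4 = 3: row 2 has {1,2}; col 4 has {1,4}; box has {1,2,4} → only 3 remains.
row 3, column 2 = 4: row 3 has {3}; col 2 has {1,3}; box has {3}; anti-diagonal has {1,2,3} → only 4 remains.
row 3, column 4 = 2: row 3 has {3,4}; col 4 has {1,3,4}; box has {3,4} → only 2 remains.
row 4, column 2 = 2: row 4 has {3,4}; col 2 has {1,3,4}; box has {3,4} → only 2 remains.
row 4, column 3 = 1: row 4 has {2,3,4}; col 3 has {2,3,4}; box has {2,3,4} → only 1 remains.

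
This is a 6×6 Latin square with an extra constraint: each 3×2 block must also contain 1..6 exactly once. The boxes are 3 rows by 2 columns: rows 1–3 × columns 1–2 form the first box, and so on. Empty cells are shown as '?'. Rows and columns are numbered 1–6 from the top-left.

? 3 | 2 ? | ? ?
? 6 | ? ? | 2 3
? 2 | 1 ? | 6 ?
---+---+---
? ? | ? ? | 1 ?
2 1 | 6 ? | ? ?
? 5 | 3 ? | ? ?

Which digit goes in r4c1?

3

r4c2 = 4: row 4 has {1}; col 2 has {1,2,3,5,6}; box has {1,2,5} → only 4 remains.
r4c3 = 5: row 4 has {1,4}; col 3 has {1,2,3,6}; box has {3,6} → only 5 remains.
r4c4 = 2: row 4 has {1,4,5}; col 4 has {}; box has {3,5,6} → only 2 remains.
r4c6 = 6: row 4 has {1,2,4,5}; col 6 has {3}; box has {1} → only 6 remains.
r5c4 = 4: row 5 has {1,2,6}; col 4 has {2}; box has {2,3,5,6} → only 4 remains.
r5c6 = 5: row 5 has {1,2,4,6}; col 6 has {3,6}; box has {1,6} → only 5 remains.
r6c1 = 6: row 6 has {3,5}; col 1 has {2}; box has {1,2,4,5} → only 6 remains.
r6c4 = 1: row 6 has {3,5,6}; col 4 has {2,4}; box has {2,3,4,5,6} → only 1 remains.
r6c5 = 4: row 6 has {1,3,5,6}; col 5 has {1,2,6}; box has {1,5,6} → only 4 remains.
r6c6 = 2: row 6 has {1,3,4,5,6}; col 6 has {3,5,6}; box has {1,4,5,6} → only 2 remains.
r1c5 = 5: row 1 has {2,3}; col 5 has {1,2,4,6}; box has {2,3,6} → only 5 remains.
r2c3 = 4: row 2 has {2,3,6}; col 3 has {1,2,3,5,6}; box has {1,2} → only 4 remains.
r2c4 = 5: row 2 has {2,3,4,6}; col 4 has {1,2,4}; box has {1,2,4} → only 5 remains.
r3c4 = 3: row 3 has {1,2,6}; col 4 has {1,2,4,5}; box has {1,2,4,5} → only 3 remains.
r3c6 = 4: row 3 has {1,2,3,6}; col 6 has {2,3,5,6}; box has {2,3,5,6} → only 4 remains.
r4c1 = 3: row 4 has {1,2,4,5,6}; col 1 has {2,6}; box has {1,2,4,5,6} → only 3 remains.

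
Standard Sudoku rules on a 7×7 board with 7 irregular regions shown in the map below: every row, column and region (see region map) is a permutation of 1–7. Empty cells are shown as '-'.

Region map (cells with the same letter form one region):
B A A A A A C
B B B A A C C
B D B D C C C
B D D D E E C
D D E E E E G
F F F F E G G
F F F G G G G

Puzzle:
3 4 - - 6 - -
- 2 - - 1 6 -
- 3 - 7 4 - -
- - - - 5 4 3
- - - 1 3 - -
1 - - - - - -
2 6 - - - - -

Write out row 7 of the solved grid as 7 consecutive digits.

r4c2 = 1: row 4 has {3,4,5}; col 2 has {2,3,4,6}; region has {3,7} → only 1 remains.
r5c2 = 5: row 5 has {1,3}; col 2 has {1,2,3,4,6}; region has {1,3,7} → only 5 remains.
r6c2 = 7: row 6 has {1}; col 2 has {1,2,3,4,5,6}; region has {1,2,6} → only 7 remains.
r6c5 = 2: row 6 has {1,7}; col 5 has {1,3,4,5,6}; region has {1,3,4,5} → only 2 remains.
r7c5 = 7: row 7 has {2,6}; col 5 has {1,2,3,4,5,6}; region has {} → only 7 remains.
r5c6 = 7: row 5 has {1,3,5}; col 6 has {4,6}; region has {1,2,3,4,5} → only 7 remains.
r5c3 = 6: row 5 has {1,3,5,7}; col 3 has {}; region has {1,2,3,4,5,7} → only 6 remains.
r4c3 = 2: row 4 has {1,3,4,5}; col 3 has {6}; region has {1,3,5,7} → only 2 remains.
r4c4 = 6: row 4 has {1,2,3,4,5}; col 4 has {1,7}; region has {1,2,3,5,7} → only 6 remains.
r5c1 = 4: row 5 has {1,3,5,6,7}; col 1 has {1,2,3}; region has {1,2,3,5,6,7} → only 4 remains.
r5c7 = 2: row 5 has {1,3,4,5,6,7}; col 7 has {3}; region has {7} → only 2 remains.
r4c1 = 7: row 4 has {1,2,3,4,5,6}; col 1 has {1,2,3,4}; region has {2,3} → only 7 remains.
r2c1 = 5: row 2 has {1,2,6}; col 1 has {1,2,3,4,7}; region has {2,3,7} → only 5 remains.
r2c3 = 4: row 2 has {1,2,5,6}; col 3 has {2,6}; region has {2,3,5,7} → only 4 remains.
r2c4 = 3: row 2 has {1,2,4,5,6}; col 4 has {1,6,7}; region has {1,4,6} → only 3 remains.
r2c7 = 7: row 2 has {1,2,3,4,5,6}; col 7 has {2,3}; region has {3,4,6} → only 7 remains.
r3c1 = 6: row 3 has {3,4,7}; col 1 has {1,2,3,4,5,7}; region has {2,3,4,5,7} → only 6 remains.
r3c3 = 1: row 3 has {3,4,6,7}; col 3 has {2,4,6}; region has {2,3,4,5,6,7} → only 1 remains.
r3c7 = 5: row 3 has {1,3,4,6,7}; col 7 has {2,3,7}; region has {3,4,6,7} → only 5 remains.
r1c7 = 1: row 1 has {3,4,6}; col 7 has {2,3,5,7}; region has {3,4,5,6,7} → only 1 remains.
r3c6 = 2: row 3 has {1,3,4,5,6,7}; col 6 has {4,6,7}; region has {1,3,4,5,6,7} → only 2 remains.
r7c7 = 4: row 7 has {2,6,7}; col 7 has {1,2,3,5,7}; region has {2,7} → only 4 remains.
r1c6 = 5: row 1 has {1,3,4,6}; col 6 has {2,4,6,7}; region has {1,3,4,6} → only 5 remains.
r6c6 = 3: row 6 has {1,2,7}; col 6 has {2,4,5,6,7}; region has {2,4,7} → only 3 remains.
r6c7 = 6: row 6 has {1,2,3,7}; col 7 has {1,2,3,4,5,7}; region has {2,3,4,7} → only 6 remains.
r7c4 = 5: row 7 has {2,4,6,7}; col 4 has {1,3,6,7}; region has {2,3,4,6,7} → only 5 remains.
r7c6 = 1: row 7 has {2,4,5,6,7}; col 6 has {2,3,4,5,6,7}; region has {2,3,4,5,6,7} → only 1 remains.
r1c3 = 7: row 1 has {1,3,4,5,6}; col 3 has {1,2,4,6}; region has {1,3,4,5,6} → only 7 remains.
r1c4 = 2: row 1 has {1,3,4,5,6,7}; col 4 has {1,3,5,6,7}; region has {1,3,4,5,6,7} → only 2 remains.
r6c3 = 5: row 6 has {1,2,3,6,7}; col 3 has {1,2,4,6,7}; region has {1,2,6,7} → only 5 remains.
r6c4 = 4: row 6 has {1,2,3,5,6,7}; col 4 has {1,2,3,5,6,7}; region has {1,2,5,6,7} → only 4 remains.
r7c3 = 3: row 7 has {1,2,4,5,6,7}; col 3 has {1,2,4,5,6,7}; region has {1,2,4,5,6,7} → only 3 remains.

2635714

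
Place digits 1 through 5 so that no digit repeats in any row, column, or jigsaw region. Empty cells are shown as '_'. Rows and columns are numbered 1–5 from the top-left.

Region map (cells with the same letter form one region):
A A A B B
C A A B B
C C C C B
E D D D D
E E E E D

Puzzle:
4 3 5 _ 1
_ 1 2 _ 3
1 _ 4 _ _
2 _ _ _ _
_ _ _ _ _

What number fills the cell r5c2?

r1c4 = 2: row 1 has {1,3,4,5}; col 4 has {}; region has {1,3} → only 2 remains.
r2c1 = 5: row 2 has {1,2,3}; col 1 has {1,2,4}; region has {1,4} → only 5 remains.
r2c4 = 4: row 2 has {1,2,3,5}; col 4 has {2}; region has {1,2,3} → only 4 remains.
r3c2 = 2: row 3 has {1,4}; col 2 has {1,3}; region has {1,4,5} → only 2 remains.
r3c4 = 3: row 3 has {1,2,4}; col 4 has {2,4}; region has {1,2,4,5} → only 3 remains.
r3c5 = 5: row 3 has {1,2,3,4}; col 5 has {1,3}; region has {1,2,3,4} → only 5 remains.
r4c5 = 4: row 4 has {2}; col 5 has {1,3,5}; region has {} → only 4 remains.
r5c1 = 3: row 5 has {}; col 1 has {1,2,4,5}; region has {2} → only 3 remains.
r5c3 = 1: row 5 has {3}; col 3 has {2,4,5}; region has {2,3} → only 1 remains.
r5c4 = 5: row 5 has {1,3}; col 4 has {2,3,4}; region has {1,2,3} → only 5 remains.
r5c5 = 2: row 5 has {1,3,5}; col 5 has {1,3,4,5}; region has {4} → only 2 remains.
r4c2 = 5: row 4 has {2,4}; col 2 has {1,2,3}; region has {2,4} → only 5 remains.
r4c3 = 3: row 4 has {2,4,5}; col 3 has {1,2,4,5}; region has {2,4,5} → only 3 remains.
r4c4 = 1: row 4 has {2,3,4,5}; col 4 has {2,3,4,5}; region has {2,3,4,5} → only 1 remains.
r5c2 = 4: row 5 has {1,2,3,5}; col 2 has {1,2,3,5}; region has {1,2,3,5} → only 4 remains.

4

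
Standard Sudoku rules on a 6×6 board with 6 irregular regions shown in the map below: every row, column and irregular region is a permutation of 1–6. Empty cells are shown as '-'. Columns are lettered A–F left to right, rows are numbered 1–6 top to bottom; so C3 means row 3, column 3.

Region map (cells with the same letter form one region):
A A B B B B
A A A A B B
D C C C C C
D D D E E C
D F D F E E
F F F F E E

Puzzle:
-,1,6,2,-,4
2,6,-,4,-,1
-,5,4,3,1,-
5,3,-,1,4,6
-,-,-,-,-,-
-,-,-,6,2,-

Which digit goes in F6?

A1 = 3 (sole candidate).
E1 = 5 (sole candidate).
C2 = 5 (sole candidate).
E2 = 3 (sole candidate).
A3 = 6 (sole candidate).
F3 = 2 (sole candidate).
C4 = 2 (sole candidate).
C5 = 1 (sole candidate).
D5 = 5 (sole candidate).
E5 = 6 (sole candidate).
F5 = 3 (sole candidate).
B6 = 4 (sole candidate).
C6 = 3 (sole candidate).
F6 = 5: row 6 has {2,3,4,6}; col 6 has {1,2,3,4,6}; region has {1,2,3,4,6} → only 5 remains.

5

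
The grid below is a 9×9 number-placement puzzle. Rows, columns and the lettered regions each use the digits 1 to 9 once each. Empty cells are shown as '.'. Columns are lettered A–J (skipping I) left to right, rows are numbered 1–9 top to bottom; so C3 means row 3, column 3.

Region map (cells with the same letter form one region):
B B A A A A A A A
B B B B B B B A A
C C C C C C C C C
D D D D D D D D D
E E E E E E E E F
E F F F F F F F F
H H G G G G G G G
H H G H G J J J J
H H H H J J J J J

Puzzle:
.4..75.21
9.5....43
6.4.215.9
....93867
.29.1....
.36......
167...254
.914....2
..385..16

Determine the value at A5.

7

C1 = 8 (sole candidate).
C4 = 2 (sole candidate).
B9 = 7 (sole candidate).
A1 = 3 (sole candidate).
B3 = 8 (sole candidate).
A8 = 5 (sole candidate).
A9 = 2 (sole candidate).
B2 = 1 (sole candidate).
A4 = 4 (sole candidate).
B4 = 5 (sole candidate).
D4 = 1 (sole candidate).
G6 = 1 (hidden single in row 6).
E8 = 6 (hidden single in row 8).
E2 = 8 (sole candidate).
E6 = 4 (sole candidate).
E7 = 3 (sole candidate).
D7 = 9 (sole candidate).
F7 = 8 (sole candidate).
F8 = 7 (sole candidate).
G8 = 3 (sole candidate).
H8 = 8 (sole candidate).
D1 = 6 (sole candidate).
G1 = 9 (sole candidate).
G9 = 4 (sole candidate).
F9 = 9 (sole candidate).
F6 = 2 (sole candidate).
F2 = 6 (sole candidate).
G2 = 7 (sole candidate).
F5 = 4 (sole candidate).
G5 = 6 (sole candidate).
D2 = 2 (sole candidate).
H6 = 9 (hidden single in row 6).
D5 = 5 (hidden single in region E).
J5 = 8 (sole candidate).
D6 = 7 (sole candidate).
J6 = 5 (sole candidate).
D3 = 3 (sole candidate).
H3 = 7 (sole candidate).
A5 = 7: row 5 has {1,2,4,5,6,8,9}; col 1 has {1,2,3,4,5,6,9}; region has {1,2,4,5,6,9} → only 7 remains.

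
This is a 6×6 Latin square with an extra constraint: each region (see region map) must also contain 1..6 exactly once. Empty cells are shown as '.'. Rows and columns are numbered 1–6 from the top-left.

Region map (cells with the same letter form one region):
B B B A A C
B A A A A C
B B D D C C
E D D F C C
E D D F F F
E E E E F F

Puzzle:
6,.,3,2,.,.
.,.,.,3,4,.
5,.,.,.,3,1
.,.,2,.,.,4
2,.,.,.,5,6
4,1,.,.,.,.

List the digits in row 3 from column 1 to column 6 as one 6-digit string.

524631

R1C2 = 4 (sole candidate).
R1C5 = 1 (sole candidate).
R1C6 = 5 (sole candidate).
R2C1 = 1 (sole candidate).
R2C6 = 2 (sole candidate).
R3C2 = 2: row 3 has {1,3,5}; col 2 has {1,4}; region has {1,3,4,5,6} → only 2 remains.
R4C1 = 3 (sole candidate).
R4C4 = 1 (sole candidate).
R4C5 = 6 (sole candidate).
R5C2 = 3 (sole candidate).
R5C4 = 4 (sole candidate).
R6C5 = 2 (sole candidate).
R6C6 = 3 (sole candidate).
R3C4 = 6: row 3 has {1,2,3,5}; col 4 has {1,2,3,4}; region has {2,3} → only 6 remains.
R4C2 = 5 (sole candidate).
R5C3 = 1 (sole candidate).
R6C4 = 5 (sole candidate).
R2C2 = 6 (sole candidate).
R2C3 = 5 (sole candidate).
R3C3 = 4: row 3 has {1,2,3,5,6}; col 3 has {1,2,3,5}; region has {1,2,3,5,6} → only 4 remains.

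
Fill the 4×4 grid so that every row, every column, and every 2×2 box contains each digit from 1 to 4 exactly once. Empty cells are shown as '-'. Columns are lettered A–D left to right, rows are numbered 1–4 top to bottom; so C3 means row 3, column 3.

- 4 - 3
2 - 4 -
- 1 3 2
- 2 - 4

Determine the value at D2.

1

A1 = 1: row 1 has {3,4}; col 1 has {2}; box has {2,4} → only 1 remains.
C1 = 2: row 1 has {1,3,4}; col 3 has {3,4}; box has {3,4} → only 2 remains.
B2 = 3: row 2 has {2,4}; col 2 has {1,2,4}; box has {1,2,4} → only 3 remains.
D2 = 1: row 2 has {2,3,4}; col 4 has {2,3,4}; box has {2,3,4} → only 1 remains.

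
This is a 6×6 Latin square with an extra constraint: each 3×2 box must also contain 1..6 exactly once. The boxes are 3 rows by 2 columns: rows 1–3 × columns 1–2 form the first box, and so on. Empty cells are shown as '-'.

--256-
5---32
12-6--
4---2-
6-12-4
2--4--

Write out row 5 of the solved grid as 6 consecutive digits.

row 1, column 1 = 3: row 1 has {2,5,6}; col 1 has {1,2,4,5,6}; box has {1,2,5} → only 3 remains.
row 1, column 2 = 4: row 1 has {2,3,5,6}; col 2 has {2}; box has {1,2,3,5} → only 4 remains.
row 1, column 6 = 1: row 1 has {2,3,4,5,6}; col 6 has {2,4}; box has {2,3,6} → only 1 remains.
row 2, column 2 = 6: row 2 has {2,3,5}; col 2 has {2,4}; box has {1,2,3,4,5} → only 6 remains.
row 2, column 3 = 4: row 2 has {2,3,5,6}; col 3 has {1,2}; box has {2,5,6} → only 4 remains.
row 2, column 4 = 1: row 2 has {2,3,4,5,6}; col 4 has {2,4,5,6}; box has {2,4,5,6} → only 1 remains.
row 3, column 3 = 3: row 3 has {1,2,6}; col 3 has {1,2,4}; box has {1,2,4,5,6} → only 3 remains.
row 3, column 6 = 5: row 3 has {1,2,3,6}; col 6 has {1,2,4}; box has {1,2,3,6} → only 5 remains.
row 4, column 4 = 3: row 4 has {2,4}; col 4 has {1,2,4,5,6}; box has {1,2,4} → only 3 remains.
row 4, column 6 = 6: row 4 has {2,3,4}; col 6 has {1,2,4,5}; box has {2,4} → only 6 remains.
row 5, column 5 = 5: row 5 has {1,2,4,6}; col 5 has {2,3,6}; box has {2,4,6} → only 5 remains.
row 6, column 5 = 1: row 6 has {2,4}; col 5 has {2,3,5,6}; box has {2,4,5,6} → only 1 remains.
row 6, column 6 = 3: row 6 has {1,2,4}; col 6 has {1,2,4,5,6}; box has {1,2,4,5,6} → only 3 remains.
row 3, column 5 = 4: row 3 has {1,2,3,5,6}; col 5 has {1,2,3,5,6}; box has {1,2,3,5,6} → only 4 remains.
row 4, column 3 = 5: row 4 has {2,3,4,6}; col 3 has {1,2,3,4}; box has {1,2,3,4} → only 5 remains.
row 5, column 2 = 3: row 5 has {1,2,4,5,6}; col 2 has {2,4,6}; box has {2,4,6} → only 3 remains.

631254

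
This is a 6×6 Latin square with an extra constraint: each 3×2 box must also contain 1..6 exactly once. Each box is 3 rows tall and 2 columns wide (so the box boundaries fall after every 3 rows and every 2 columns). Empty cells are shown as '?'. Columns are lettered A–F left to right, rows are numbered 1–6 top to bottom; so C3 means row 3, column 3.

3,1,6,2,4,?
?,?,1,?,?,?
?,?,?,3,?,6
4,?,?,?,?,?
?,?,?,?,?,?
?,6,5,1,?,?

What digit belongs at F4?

1

F1 = 5 (sole candidate).
C3 = 4 (sole candidate).
D4 = 6 (sole candidate).
D5 = 4 (sole candidate).
A6 = 2 (sole candidate).
E6 = 3 (sole candidate).
F6 = 4 (sole candidate).
D2 = 5 (sole candidate).
E2 = 2 (sole candidate).
F2 = 3 (sole candidate).
A3 = 5 (sole candidate).
B3 = 2 (sole candidate).
E3 = 1 (sole candidate).
E4 = 5 (sole candidate).
A5 = 1 (sole candidate).
E5 = 6 (sole candidate).
F5 = 2 (sole candidate).
A2 = 6 (sole candidate).
B2 = 4 (sole candidate).
B4 = 3 (sole candidate).
C4 = 2 (sole candidate).
F4 = 1: row 4 has {2,3,4,5,6}; col 6 has {2,3,4,5,6}; box has {2,3,4,5,6} → only 1 remains.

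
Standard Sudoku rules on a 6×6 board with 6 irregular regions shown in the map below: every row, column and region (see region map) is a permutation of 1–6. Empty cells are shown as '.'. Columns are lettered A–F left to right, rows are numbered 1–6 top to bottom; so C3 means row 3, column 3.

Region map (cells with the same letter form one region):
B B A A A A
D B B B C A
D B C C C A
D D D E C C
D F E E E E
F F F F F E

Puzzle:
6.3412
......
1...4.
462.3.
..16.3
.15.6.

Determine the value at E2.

B1 = 5: row 1 has {1,2,3,4,6}; col 2 has {1,6}; region has {6} → only 5 remains.
C2 = 4: row 2 has {}; col 3 has {1,2,3,5}; region has {5,6} → only 4 remains.
C3 = 6: row 3 has {1,4}; col 3 has {1,2,3,4,5}; region has {3,4} → only 6 remains.
F3 = 5: row 3 has {1,4,6}; col 6 has {2,3}; region has {1,2,3,4} → only 5 remains.
D4 = 5: row 4 has {2,3,4,6}; col 4 has {4,6}; region has {1,3,6} → only 5 remains.
F4 = 1: row 4 has {2,3,4,5,6}; col 6 has {2,3,5}; region has {3,4,6} → only 1 remains.
A5 = 5: row 5 has {1,3,6}; col 1 has {1,4,6}; region has {1,2,4,6} → only 5 remains.
E5 = 2: row 5 has {1,3,5,6}; col 5 has {1,3,4,6}; region has {1,3,5,6} → only 2 remains.
F6 = 4: row 6 has {1,5,6}; col 6 has {1,2,3,5}; region has {1,2,3,5,6} → only 4 remains.
A2 = 3: row 2 has {4}; col 1 has {1,4,5,6}; region has {1,2,4,5,6} → only 3 remains.
B2 = 2: row 2 has {3,4}; col 2 has {1,5,6}; region has {4,5,6} → only 2 remains.
D2 = 1: row 2 has {2,3,4}; col 4 has {4,5,6}; region has {2,4,5,6} → only 1 remains.
E2 = 5: row 2 has {1,2,3,4}; col 5 has {1,2,3,4,6}; region has {1,3,4,6} → only 5 remains.

5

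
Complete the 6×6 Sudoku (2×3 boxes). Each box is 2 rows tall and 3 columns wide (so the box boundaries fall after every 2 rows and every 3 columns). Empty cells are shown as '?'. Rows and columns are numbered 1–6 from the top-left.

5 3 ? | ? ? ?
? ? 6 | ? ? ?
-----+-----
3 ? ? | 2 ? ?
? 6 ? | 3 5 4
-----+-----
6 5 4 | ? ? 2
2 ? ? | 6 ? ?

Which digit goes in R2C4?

5

R4C1 = 1 (sole candidate).
R4C3 = 2 (sole candidate).
R5C4 = 1 (sole candidate).
R5C5 = 3 (sole candidate).
R6C2 = 1 (sole candidate).
R6C3 = 3 (sole candidate).
R6C5 = 4 (sole candidate).
R6C6 = 5 (sole candidate).
R1C3 = 1 (sole candidate).
R1C4 = 4 (sole candidate).
R1C6 = 6 (sole candidate).
R2C1 = 4 (sole candidate).
R2C2 = 2 (sole candidate).
R2C4 = 5: row 2 has {2,4,6}; col 4 has {1,2,3,4,6}; box has {4,6} → only 5 remains.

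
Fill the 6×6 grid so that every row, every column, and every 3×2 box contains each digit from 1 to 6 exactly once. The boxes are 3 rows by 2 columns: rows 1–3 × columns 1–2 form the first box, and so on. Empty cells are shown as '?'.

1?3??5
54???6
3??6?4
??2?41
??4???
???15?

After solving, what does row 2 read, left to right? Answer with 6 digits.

row 1, column 5 = 2: row 1 has {1,3,5}; col 5 has {4,5}; box has {4,5,6} → only 2 remains.
row 2, column 3 = 1: row 2 has {4,5,6}; col 3 has {2,3,4}; box has {3,6} → only 1 remains.
row 2, column 4 = 2: row 2 has {1,4,5,6}; col 4 has {1,6}; box has {1,3,6} → only 2 remains.
row 2, column 5 = 3: row 2 has {1,2,4,5,6}; col 5 has {2,4,5}; box has {2,4,5,6} → only 3 remains.

541236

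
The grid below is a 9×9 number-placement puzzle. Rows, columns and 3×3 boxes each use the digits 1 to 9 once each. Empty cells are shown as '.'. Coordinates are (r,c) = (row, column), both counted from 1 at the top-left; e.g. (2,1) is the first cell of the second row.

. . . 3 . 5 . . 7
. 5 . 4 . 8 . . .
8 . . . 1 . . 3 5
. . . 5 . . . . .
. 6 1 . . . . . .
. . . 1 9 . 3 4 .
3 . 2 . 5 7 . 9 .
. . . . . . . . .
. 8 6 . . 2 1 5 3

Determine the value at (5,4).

7

(6,6) = 6: row 6 has {1,3,4,9}; col 6 has {2,5,7,8}; box has {1,5,9} → only 6 remains.
(9,4) = 9: row 9 has {1,2,3,5,6,8}; col 4 has {1,3,4,5}; box has {2,5,7} → only 9 remains.
(9,5) = 4: row 9 has {1,2,3,5,6,8,9}; col 5 has {1,5,9}; box has {2,5,7,9} → only 4 remains.
(3,6) = 9: row 3 has {1,3,5,8}; col 6 has {2,5,6,7,8}; box has {1,3,4,5,8} → only 9 remains.
(9,1) = 7: row 9 has {1,2,3,4,5,6,8,9}; col 1 has {3,8}; box has {2,3,6,8} → only 7 remains.
(2,3) = 3: in row 2, 3 can only go here (every other open cell in that row sees a 3).
(2,5) = 7: in row 2, 7 can only go here (every other open cell in that row sees a 7).
(7,2) = 1: in row 7, 1 can only go here (every other open cell in that row sees a 1).
(8,6) = 1: in row 8, 1 can only go here (every other open cell in that row sees a 1).
(8,5) = 3: in row 8, 3 can only go here (every other open cell in that row sees a 3).
(5,6) = 3: in row 5, 3 can only go here (every other open cell in that row sees a 3).
(4,6) = 4: row 4 has {5}; col 6 has {1,2,3,5,6,7,8,9}; box has {1,3,5,6,9} → only 4 remains.
(4,2) = 3: in row 4, 3 can only go here (every other open cell in that row sees a 3).
(5,1) = 4: in row 5, 4 can only go here (every other open cell in that row sees a 4).
(5,7) = 5: in row 5, 5 can only go here (every other open cell in that row sees a 5).
(5,9) = 9: in row 5, 9 can only go here (every other open cell in that row sees a 9).
(5,4) = 7: in column 4, 7 can only go here (every other open cell in that column sees a 7).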